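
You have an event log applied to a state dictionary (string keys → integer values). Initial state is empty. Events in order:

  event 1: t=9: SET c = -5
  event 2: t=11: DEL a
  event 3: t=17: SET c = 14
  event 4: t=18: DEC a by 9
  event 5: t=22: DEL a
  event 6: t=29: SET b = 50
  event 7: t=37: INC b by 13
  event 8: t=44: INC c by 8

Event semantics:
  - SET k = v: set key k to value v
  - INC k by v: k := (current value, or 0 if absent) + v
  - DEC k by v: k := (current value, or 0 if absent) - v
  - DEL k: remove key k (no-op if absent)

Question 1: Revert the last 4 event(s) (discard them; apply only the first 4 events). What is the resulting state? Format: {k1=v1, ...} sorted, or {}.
Keep first 4 events (discard last 4):
  after event 1 (t=9: SET c = -5): {c=-5}
  after event 2 (t=11: DEL a): {c=-5}
  after event 3 (t=17: SET c = 14): {c=14}
  after event 4 (t=18: DEC a by 9): {a=-9, c=14}

Answer: {a=-9, c=14}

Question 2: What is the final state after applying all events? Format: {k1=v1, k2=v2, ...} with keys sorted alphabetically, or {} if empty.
Answer: {b=63, c=22}

Derivation:
  after event 1 (t=9: SET c = -5): {c=-5}
  after event 2 (t=11: DEL a): {c=-5}
  after event 3 (t=17: SET c = 14): {c=14}
  after event 4 (t=18: DEC a by 9): {a=-9, c=14}
  after event 5 (t=22: DEL a): {c=14}
  after event 6 (t=29: SET b = 50): {b=50, c=14}
  after event 7 (t=37: INC b by 13): {b=63, c=14}
  after event 8 (t=44: INC c by 8): {b=63, c=22}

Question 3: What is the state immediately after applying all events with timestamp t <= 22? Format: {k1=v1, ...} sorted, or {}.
Apply events with t <= 22 (5 events):
  after event 1 (t=9: SET c = -5): {c=-5}
  after event 2 (t=11: DEL a): {c=-5}
  after event 3 (t=17: SET c = 14): {c=14}
  after event 4 (t=18: DEC a by 9): {a=-9, c=14}
  after event 5 (t=22: DEL a): {c=14}

Answer: {c=14}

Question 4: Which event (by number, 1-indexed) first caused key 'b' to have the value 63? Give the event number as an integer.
Answer: 7

Derivation:
Looking for first event where b becomes 63:
  event 6: b = 50
  event 7: b 50 -> 63  <-- first match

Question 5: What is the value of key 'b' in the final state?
Track key 'b' through all 8 events:
  event 1 (t=9: SET c = -5): b unchanged
  event 2 (t=11: DEL a): b unchanged
  event 3 (t=17: SET c = 14): b unchanged
  event 4 (t=18: DEC a by 9): b unchanged
  event 5 (t=22: DEL a): b unchanged
  event 6 (t=29: SET b = 50): b (absent) -> 50
  event 7 (t=37: INC b by 13): b 50 -> 63
  event 8 (t=44: INC c by 8): b unchanged
Final: b = 63

Answer: 63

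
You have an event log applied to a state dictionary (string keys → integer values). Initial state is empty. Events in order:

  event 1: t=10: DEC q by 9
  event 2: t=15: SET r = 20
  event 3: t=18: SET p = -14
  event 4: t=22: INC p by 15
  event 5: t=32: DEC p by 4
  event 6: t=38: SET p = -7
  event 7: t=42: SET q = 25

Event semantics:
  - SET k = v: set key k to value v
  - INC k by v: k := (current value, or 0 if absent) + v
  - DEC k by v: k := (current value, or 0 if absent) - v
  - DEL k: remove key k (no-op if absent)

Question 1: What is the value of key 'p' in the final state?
Answer: -7

Derivation:
Track key 'p' through all 7 events:
  event 1 (t=10: DEC q by 9): p unchanged
  event 2 (t=15: SET r = 20): p unchanged
  event 3 (t=18: SET p = -14): p (absent) -> -14
  event 4 (t=22: INC p by 15): p -14 -> 1
  event 5 (t=32: DEC p by 4): p 1 -> -3
  event 6 (t=38: SET p = -7): p -3 -> -7
  event 7 (t=42: SET q = 25): p unchanged
Final: p = -7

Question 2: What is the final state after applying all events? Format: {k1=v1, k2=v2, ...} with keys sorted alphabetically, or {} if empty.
  after event 1 (t=10: DEC q by 9): {q=-9}
  after event 2 (t=15: SET r = 20): {q=-9, r=20}
  after event 3 (t=18: SET p = -14): {p=-14, q=-9, r=20}
  after event 4 (t=22: INC p by 15): {p=1, q=-9, r=20}
  after event 5 (t=32: DEC p by 4): {p=-3, q=-9, r=20}
  after event 6 (t=38: SET p = -7): {p=-7, q=-9, r=20}
  after event 7 (t=42: SET q = 25): {p=-7, q=25, r=20}

Answer: {p=-7, q=25, r=20}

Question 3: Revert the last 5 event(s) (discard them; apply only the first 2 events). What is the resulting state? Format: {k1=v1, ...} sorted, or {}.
Keep first 2 events (discard last 5):
  after event 1 (t=10: DEC q by 9): {q=-9}
  after event 2 (t=15: SET r = 20): {q=-9, r=20}

Answer: {q=-9, r=20}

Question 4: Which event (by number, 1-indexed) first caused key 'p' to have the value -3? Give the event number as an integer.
Looking for first event where p becomes -3:
  event 3: p = -14
  event 4: p = 1
  event 5: p 1 -> -3  <-- first match

Answer: 5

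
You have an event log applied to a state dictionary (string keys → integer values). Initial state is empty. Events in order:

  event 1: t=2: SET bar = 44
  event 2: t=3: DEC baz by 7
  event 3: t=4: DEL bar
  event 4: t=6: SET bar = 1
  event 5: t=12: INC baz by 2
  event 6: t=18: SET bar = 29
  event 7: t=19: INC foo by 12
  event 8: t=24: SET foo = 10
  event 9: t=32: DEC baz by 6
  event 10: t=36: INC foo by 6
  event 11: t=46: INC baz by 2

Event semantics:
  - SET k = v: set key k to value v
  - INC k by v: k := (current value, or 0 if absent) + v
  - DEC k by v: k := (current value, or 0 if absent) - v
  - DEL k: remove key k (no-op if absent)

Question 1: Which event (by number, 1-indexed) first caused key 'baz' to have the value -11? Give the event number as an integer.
Answer: 9

Derivation:
Looking for first event where baz becomes -11:
  event 2: baz = -7
  event 3: baz = -7
  event 4: baz = -7
  event 5: baz = -5
  event 6: baz = -5
  event 7: baz = -5
  event 8: baz = -5
  event 9: baz -5 -> -11  <-- first match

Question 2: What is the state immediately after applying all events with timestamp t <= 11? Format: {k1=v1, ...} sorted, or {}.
Apply events with t <= 11 (4 events):
  after event 1 (t=2: SET bar = 44): {bar=44}
  after event 2 (t=3: DEC baz by 7): {bar=44, baz=-7}
  after event 3 (t=4: DEL bar): {baz=-7}
  after event 4 (t=6: SET bar = 1): {bar=1, baz=-7}

Answer: {bar=1, baz=-7}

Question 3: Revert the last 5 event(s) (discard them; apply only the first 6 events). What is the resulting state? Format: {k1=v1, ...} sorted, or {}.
Keep first 6 events (discard last 5):
  after event 1 (t=2: SET bar = 44): {bar=44}
  after event 2 (t=3: DEC baz by 7): {bar=44, baz=-7}
  after event 3 (t=4: DEL bar): {baz=-7}
  after event 4 (t=6: SET bar = 1): {bar=1, baz=-7}
  after event 5 (t=12: INC baz by 2): {bar=1, baz=-5}
  after event 6 (t=18: SET bar = 29): {bar=29, baz=-5}

Answer: {bar=29, baz=-5}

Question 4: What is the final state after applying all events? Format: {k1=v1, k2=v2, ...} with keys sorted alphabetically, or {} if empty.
  after event 1 (t=2: SET bar = 44): {bar=44}
  after event 2 (t=3: DEC baz by 7): {bar=44, baz=-7}
  after event 3 (t=4: DEL bar): {baz=-7}
  after event 4 (t=6: SET bar = 1): {bar=1, baz=-7}
  after event 5 (t=12: INC baz by 2): {bar=1, baz=-5}
  after event 6 (t=18: SET bar = 29): {bar=29, baz=-5}
  after event 7 (t=19: INC foo by 12): {bar=29, baz=-5, foo=12}
  after event 8 (t=24: SET foo = 10): {bar=29, baz=-5, foo=10}
  after event 9 (t=32: DEC baz by 6): {bar=29, baz=-11, foo=10}
  after event 10 (t=36: INC foo by 6): {bar=29, baz=-11, foo=16}
  after event 11 (t=46: INC baz by 2): {bar=29, baz=-9, foo=16}

Answer: {bar=29, baz=-9, foo=16}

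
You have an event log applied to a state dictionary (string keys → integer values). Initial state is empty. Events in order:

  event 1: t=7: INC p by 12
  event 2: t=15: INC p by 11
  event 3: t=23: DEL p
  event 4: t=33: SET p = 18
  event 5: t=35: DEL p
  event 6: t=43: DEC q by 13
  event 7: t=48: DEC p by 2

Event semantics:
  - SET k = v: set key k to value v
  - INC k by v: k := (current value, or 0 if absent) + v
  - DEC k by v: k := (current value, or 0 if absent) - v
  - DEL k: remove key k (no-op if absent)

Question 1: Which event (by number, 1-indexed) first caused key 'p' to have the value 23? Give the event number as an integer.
Looking for first event where p becomes 23:
  event 1: p = 12
  event 2: p 12 -> 23  <-- first match

Answer: 2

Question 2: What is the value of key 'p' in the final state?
Track key 'p' through all 7 events:
  event 1 (t=7: INC p by 12): p (absent) -> 12
  event 2 (t=15: INC p by 11): p 12 -> 23
  event 3 (t=23: DEL p): p 23 -> (absent)
  event 4 (t=33: SET p = 18): p (absent) -> 18
  event 5 (t=35: DEL p): p 18 -> (absent)
  event 6 (t=43: DEC q by 13): p unchanged
  event 7 (t=48: DEC p by 2): p (absent) -> -2
Final: p = -2

Answer: -2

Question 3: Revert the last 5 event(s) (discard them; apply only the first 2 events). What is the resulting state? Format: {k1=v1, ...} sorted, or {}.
Keep first 2 events (discard last 5):
  after event 1 (t=7: INC p by 12): {p=12}
  after event 2 (t=15: INC p by 11): {p=23}

Answer: {p=23}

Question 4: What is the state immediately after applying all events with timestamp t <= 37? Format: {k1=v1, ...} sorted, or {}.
Answer: {}

Derivation:
Apply events with t <= 37 (5 events):
  after event 1 (t=7: INC p by 12): {p=12}
  after event 2 (t=15: INC p by 11): {p=23}
  after event 3 (t=23: DEL p): {}
  after event 4 (t=33: SET p = 18): {p=18}
  after event 5 (t=35: DEL p): {}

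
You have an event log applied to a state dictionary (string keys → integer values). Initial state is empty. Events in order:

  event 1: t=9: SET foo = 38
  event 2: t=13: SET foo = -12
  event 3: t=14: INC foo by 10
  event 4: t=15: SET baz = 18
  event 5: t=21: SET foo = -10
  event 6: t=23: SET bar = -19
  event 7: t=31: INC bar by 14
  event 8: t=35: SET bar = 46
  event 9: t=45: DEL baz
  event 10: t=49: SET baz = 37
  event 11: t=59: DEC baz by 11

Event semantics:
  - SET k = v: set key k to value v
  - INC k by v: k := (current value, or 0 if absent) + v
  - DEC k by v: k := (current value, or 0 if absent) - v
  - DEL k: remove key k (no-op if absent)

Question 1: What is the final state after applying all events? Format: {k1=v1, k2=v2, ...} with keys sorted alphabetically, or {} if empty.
Answer: {bar=46, baz=26, foo=-10}

Derivation:
  after event 1 (t=9: SET foo = 38): {foo=38}
  after event 2 (t=13: SET foo = -12): {foo=-12}
  after event 3 (t=14: INC foo by 10): {foo=-2}
  after event 4 (t=15: SET baz = 18): {baz=18, foo=-2}
  after event 5 (t=21: SET foo = -10): {baz=18, foo=-10}
  after event 6 (t=23: SET bar = -19): {bar=-19, baz=18, foo=-10}
  after event 7 (t=31: INC bar by 14): {bar=-5, baz=18, foo=-10}
  after event 8 (t=35: SET bar = 46): {bar=46, baz=18, foo=-10}
  after event 9 (t=45: DEL baz): {bar=46, foo=-10}
  after event 10 (t=49: SET baz = 37): {bar=46, baz=37, foo=-10}
  after event 11 (t=59: DEC baz by 11): {bar=46, baz=26, foo=-10}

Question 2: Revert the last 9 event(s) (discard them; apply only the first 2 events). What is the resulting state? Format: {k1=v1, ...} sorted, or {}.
Keep first 2 events (discard last 9):
  after event 1 (t=9: SET foo = 38): {foo=38}
  after event 2 (t=13: SET foo = -12): {foo=-12}

Answer: {foo=-12}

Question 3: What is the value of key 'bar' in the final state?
Track key 'bar' through all 11 events:
  event 1 (t=9: SET foo = 38): bar unchanged
  event 2 (t=13: SET foo = -12): bar unchanged
  event 3 (t=14: INC foo by 10): bar unchanged
  event 4 (t=15: SET baz = 18): bar unchanged
  event 5 (t=21: SET foo = -10): bar unchanged
  event 6 (t=23: SET bar = -19): bar (absent) -> -19
  event 7 (t=31: INC bar by 14): bar -19 -> -5
  event 8 (t=35: SET bar = 46): bar -5 -> 46
  event 9 (t=45: DEL baz): bar unchanged
  event 10 (t=49: SET baz = 37): bar unchanged
  event 11 (t=59: DEC baz by 11): bar unchanged
Final: bar = 46

Answer: 46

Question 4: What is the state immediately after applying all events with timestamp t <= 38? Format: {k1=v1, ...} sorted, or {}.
Apply events with t <= 38 (8 events):
  after event 1 (t=9: SET foo = 38): {foo=38}
  after event 2 (t=13: SET foo = -12): {foo=-12}
  after event 3 (t=14: INC foo by 10): {foo=-2}
  after event 4 (t=15: SET baz = 18): {baz=18, foo=-2}
  after event 5 (t=21: SET foo = -10): {baz=18, foo=-10}
  after event 6 (t=23: SET bar = -19): {bar=-19, baz=18, foo=-10}
  after event 7 (t=31: INC bar by 14): {bar=-5, baz=18, foo=-10}
  after event 8 (t=35: SET bar = 46): {bar=46, baz=18, foo=-10}

Answer: {bar=46, baz=18, foo=-10}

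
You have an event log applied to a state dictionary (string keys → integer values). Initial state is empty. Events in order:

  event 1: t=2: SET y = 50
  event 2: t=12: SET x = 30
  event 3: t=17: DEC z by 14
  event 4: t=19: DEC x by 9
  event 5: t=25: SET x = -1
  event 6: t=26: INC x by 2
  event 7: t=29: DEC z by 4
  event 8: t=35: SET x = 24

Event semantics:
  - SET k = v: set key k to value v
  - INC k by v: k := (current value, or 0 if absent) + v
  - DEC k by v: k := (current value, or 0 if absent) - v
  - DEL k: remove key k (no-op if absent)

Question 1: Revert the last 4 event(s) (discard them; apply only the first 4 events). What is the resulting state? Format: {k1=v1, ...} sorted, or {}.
Keep first 4 events (discard last 4):
  after event 1 (t=2: SET y = 50): {y=50}
  after event 2 (t=12: SET x = 30): {x=30, y=50}
  after event 3 (t=17: DEC z by 14): {x=30, y=50, z=-14}
  after event 4 (t=19: DEC x by 9): {x=21, y=50, z=-14}

Answer: {x=21, y=50, z=-14}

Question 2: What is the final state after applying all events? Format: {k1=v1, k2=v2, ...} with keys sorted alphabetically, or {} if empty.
Answer: {x=24, y=50, z=-18}

Derivation:
  after event 1 (t=2: SET y = 50): {y=50}
  after event 2 (t=12: SET x = 30): {x=30, y=50}
  after event 3 (t=17: DEC z by 14): {x=30, y=50, z=-14}
  after event 4 (t=19: DEC x by 9): {x=21, y=50, z=-14}
  after event 5 (t=25: SET x = -1): {x=-1, y=50, z=-14}
  after event 6 (t=26: INC x by 2): {x=1, y=50, z=-14}
  after event 7 (t=29: DEC z by 4): {x=1, y=50, z=-18}
  after event 8 (t=35: SET x = 24): {x=24, y=50, z=-18}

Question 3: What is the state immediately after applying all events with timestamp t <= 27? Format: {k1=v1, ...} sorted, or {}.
Answer: {x=1, y=50, z=-14}

Derivation:
Apply events with t <= 27 (6 events):
  after event 1 (t=2: SET y = 50): {y=50}
  after event 2 (t=12: SET x = 30): {x=30, y=50}
  after event 3 (t=17: DEC z by 14): {x=30, y=50, z=-14}
  after event 4 (t=19: DEC x by 9): {x=21, y=50, z=-14}
  after event 5 (t=25: SET x = -1): {x=-1, y=50, z=-14}
  after event 6 (t=26: INC x by 2): {x=1, y=50, z=-14}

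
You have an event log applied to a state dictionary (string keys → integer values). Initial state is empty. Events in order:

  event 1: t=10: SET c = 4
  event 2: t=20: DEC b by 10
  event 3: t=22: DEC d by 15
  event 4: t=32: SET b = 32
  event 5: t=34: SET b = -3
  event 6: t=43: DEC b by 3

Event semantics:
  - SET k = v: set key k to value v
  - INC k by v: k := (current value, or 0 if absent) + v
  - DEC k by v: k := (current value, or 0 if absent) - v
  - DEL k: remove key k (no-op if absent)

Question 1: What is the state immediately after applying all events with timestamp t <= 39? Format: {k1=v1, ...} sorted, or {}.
Apply events with t <= 39 (5 events):
  after event 1 (t=10: SET c = 4): {c=4}
  after event 2 (t=20: DEC b by 10): {b=-10, c=4}
  after event 3 (t=22: DEC d by 15): {b=-10, c=4, d=-15}
  after event 4 (t=32: SET b = 32): {b=32, c=4, d=-15}
  after event 5 (t=34: SET b = -3): {b=-3, c=4, d=-15}

Answer: {b=-3, c=4, d=-15}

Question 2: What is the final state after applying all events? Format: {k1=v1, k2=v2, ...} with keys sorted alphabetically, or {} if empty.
Answer: {b=-6, c=4, d=-15}

Derivation:
  after event 1 (t=10: SET c = 4): {c=4}
  after event 2 (t=20: DEC b by 10): {b=-10, c=4}
  after event 3 (t=22: DEC d by 15): {b=-10, c=4, d=-15}
  after event 4 (t=32: SET b = 32): {b=32, c=4, d=-15}
  after event 5 (t=34: SET b = -3): {b=-3, c=4, d=-15}
  after event 6 (t=43: DEC b by 3): {b=-6, c=4, d=-15}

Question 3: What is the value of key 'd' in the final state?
Track key 'd' through all 6 events:
  event 1 (t=10: SET c = 4): d unchanged
  event 2 (t=20: DEC b by 10): d unchanged
  event 3 (t=22: DEC d by 15): d (absent) -> -15
  event 4 (t=32: SET b = 32): d unchanged
  event 5 (t=34: SET b = -3): d unchanged
  event 6 (t=43: DEC b by 3): d unchanged
Final: d = -15

Answer: -15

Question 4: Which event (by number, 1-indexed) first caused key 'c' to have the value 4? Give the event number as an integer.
Answer: 1

Derivation:
Looking for first event where c becomes 4:
  event 1: c (absent) -> 4  <-- first match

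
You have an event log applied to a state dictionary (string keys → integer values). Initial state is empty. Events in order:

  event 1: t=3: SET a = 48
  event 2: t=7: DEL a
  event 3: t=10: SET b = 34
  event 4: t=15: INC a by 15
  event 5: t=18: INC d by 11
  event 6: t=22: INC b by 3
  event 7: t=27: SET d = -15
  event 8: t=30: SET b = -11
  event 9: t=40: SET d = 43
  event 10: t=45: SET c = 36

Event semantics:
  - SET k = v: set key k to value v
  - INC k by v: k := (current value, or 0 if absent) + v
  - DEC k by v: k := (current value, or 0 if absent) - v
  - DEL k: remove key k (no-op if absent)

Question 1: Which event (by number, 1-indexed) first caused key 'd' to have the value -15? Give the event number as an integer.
Looking for first event where d becomes -15:
  event 5: d = 11
  event 6: d = 11
  event 7: d 11 -> -15  <-- first match

Answer: 7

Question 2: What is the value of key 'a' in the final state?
Answer: 15

Derivation:
Track key 'a' through all 10 events:
  event 1 (t=3: SET a = 48): a (absent) -> 48
  event 2 (t=7: DEL a): a 48 -> (absent)
  event 3 (t=10: SET b = 34): a unchanged
  event 4 (t=15: INC a by 15): a (absent) -> 15
  event 5 (t=18: INC d by 11): a unchanged
  event 6 (t=22: INC b by 3): a unchanged
  event 7 (t=27: SET d = -15): a unchanged
  event 8 (t=30: SET b = -11): a unchanged
  event 9 (t=40: SET d = 43): a unchanged
  event 10 (t=45: SET c = 36): a unchanged
Final: a = 15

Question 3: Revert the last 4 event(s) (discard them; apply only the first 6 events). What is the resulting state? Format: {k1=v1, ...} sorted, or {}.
Answer: {a=15, b=37, d=11}

Derivation:
Keep first 6 events (discard last 4):
  after event 1 (t=3: SET a = 48): {a=48}
  after event 2 (t=7: DEL a): {}
  after event 3 (t=10: SET b = 34): {b=34}
  after event 4 (t=15: INC a by 15): {a=15, b=34}
  after event 5 (t=18: INC d by 11): {a=15, b=34, d=11}
  after event 6 (t=22: INC b by 3): {a=15, b=37, d=11}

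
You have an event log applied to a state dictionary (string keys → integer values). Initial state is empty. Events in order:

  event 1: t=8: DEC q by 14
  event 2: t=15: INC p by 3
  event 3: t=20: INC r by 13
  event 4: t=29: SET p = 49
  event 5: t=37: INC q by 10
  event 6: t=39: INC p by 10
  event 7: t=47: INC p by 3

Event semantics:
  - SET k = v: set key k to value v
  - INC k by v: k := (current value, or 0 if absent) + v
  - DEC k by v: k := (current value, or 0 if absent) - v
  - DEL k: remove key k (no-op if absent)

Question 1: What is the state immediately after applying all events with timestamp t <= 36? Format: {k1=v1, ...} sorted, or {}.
Answer: {p=49, q=-14, r=13}

Derivation:
Apply events with t <= 36 (4 events):
  after event 1 (t=8: DEC q by 14): {q=-14}
  after event 2 (t=15: INC p by 3): {p=3, q=-14}
  after event 3 (t=20: INC r by 13): {p=3, q=-14, r=13}
  after event 4 (t=29: SET p = 49): {p=49, q=-14, r=13}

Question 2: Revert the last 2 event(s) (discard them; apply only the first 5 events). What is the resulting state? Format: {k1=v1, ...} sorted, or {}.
Answer: {p=49, q=-4, r=13}

Derivation:
Keep first 5 events (discard last 2):
  after event 1 (t=8: DEC q by 14): {q=-14}
  after event 2 (t=15: INC p by 3): {p=3, q=-14}
  after event 3 (t=20: INC r by 13): {p=3, q=-14, r=13}
  after event 4 (t=29: SET p = 49): {p=49, q=-14, r=13}
  after event 5 (t=37: INC q by 10): {p=49, q=-4, r=13}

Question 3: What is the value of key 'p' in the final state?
Track key 'p' through all 7 events:
  event 1 (t=8: DEC q by 14): p unchanged
  event 2 (t=15: INC p by 3): p (absent) -> 3
  event 3 (t=20: INC r by 13): p unchanged
  event 4 (t=29: SET p = 49): p 3 -> 49
  event 5 (t=37: INC q by 10): p unchanged
  event 6 (t=39: INC p by 10): p 49 -> 59
  event 7 (t=47: INC p by 3): p 59 -> 62
Final: p = 62

Answer: 62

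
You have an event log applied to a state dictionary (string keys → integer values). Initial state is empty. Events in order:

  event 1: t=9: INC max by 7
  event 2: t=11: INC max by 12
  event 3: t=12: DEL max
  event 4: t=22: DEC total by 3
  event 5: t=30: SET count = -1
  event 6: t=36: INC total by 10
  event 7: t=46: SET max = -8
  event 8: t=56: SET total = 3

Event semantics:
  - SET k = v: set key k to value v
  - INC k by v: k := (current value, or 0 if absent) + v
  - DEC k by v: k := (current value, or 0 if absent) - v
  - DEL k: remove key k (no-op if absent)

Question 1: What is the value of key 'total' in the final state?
Answer: 3

Derivation:
Track key 'total' through all 8 events:
  event 1 (t=9: INC max by 7): total unchanged
  event 2 (t=11: INC max by 12): total unchanged
  event 3 (t=12: DEL max): total unchanged
  event 4 (t=22: DEC total by 3): total (absent) -> -3
  event 5 (t=30: SET count = -1): total unchanged
  event 6 (t=36: INC total by 10): total -3 -> 7
  event 7 (t=46: SET max = -8): total unchanged
  event 8 (t=56: SET total = 3): total 7 -> 3
Final: total = 3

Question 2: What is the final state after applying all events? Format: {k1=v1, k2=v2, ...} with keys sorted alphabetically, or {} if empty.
  after event 1 (t=9: INC max by 7): {max=7}
  after event 2 (t=11: INC max by 12): {max=19}
  after event 3 (t=12: DEL max): {}
  after event 4 (t=22: DEC total by 3): {total=-3}
  after event 5 (t=30: SET count = -1): {count=-1, total=-3}
  after event 6 (t=36: INC total by 10): {count=-1, total=7}
  after event 7 (t=46: SET max = -8): {count=-1, max=-8, total=7}
  after event 8 (t=56: SET total = 3): {count=-1, max=-8, total=3}

Answer: {count=-1, max=-8, total=3}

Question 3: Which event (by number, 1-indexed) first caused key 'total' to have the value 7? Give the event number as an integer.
Looking for first event where total becomes 7:
  event 4: total = -3
  event 5: total = -3
  event 6: total -3 -> 7  <-- first match

Answer: 6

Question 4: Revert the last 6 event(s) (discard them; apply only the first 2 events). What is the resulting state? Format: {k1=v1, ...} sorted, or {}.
Answer: {max=19}

Derivation:
Keep first 2 events (discard last 6):
  after event 1 (t=9: INC max by 7): {max=7}
  after event 2 (t=11: INC max by 12): {max=19}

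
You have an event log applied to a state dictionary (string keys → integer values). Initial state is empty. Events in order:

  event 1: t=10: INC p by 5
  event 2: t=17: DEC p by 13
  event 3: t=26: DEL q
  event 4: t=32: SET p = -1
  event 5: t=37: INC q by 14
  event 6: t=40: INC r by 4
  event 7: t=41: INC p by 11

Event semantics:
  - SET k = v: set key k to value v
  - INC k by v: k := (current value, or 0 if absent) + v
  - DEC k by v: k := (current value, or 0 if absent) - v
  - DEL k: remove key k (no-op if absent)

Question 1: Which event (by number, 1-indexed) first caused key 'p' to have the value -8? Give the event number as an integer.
Answer: 2

Derivation:
Looking for first event where p becomes -8:
  event 1: p = 5
  event 2: p 5 -> -8  <-- first match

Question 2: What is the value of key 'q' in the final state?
Track key 'q' through all 7 events:
  event 1 (t=10: INC p by 5): q unchanged
  event 2 (t=17: DEC p by 13): q unchanged
  event 3 (t=26: DEL q): q (absent) -> (absent)
  event 4 (t=32: SET p = -1): q unchanged
  event 5 (t=37: INC q by 14): q (absent) -> 14
  event 6 (t=40: INC r by 4): q unchanged
  event 7 (t=41: INC p by 11): q unchanged
Final: q = 14

Answer: 14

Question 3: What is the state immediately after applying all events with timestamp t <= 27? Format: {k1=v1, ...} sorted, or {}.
Answer: {p=-8}

Derivation:
Apply events with t <= 27 (3 events):
  after event 1 (t=10: INC p by 5): {p=5}
  after event 2 (t=17: DEC p by 13): {p=-8}
  after event 3 (t=26: DEL q): {p=-8}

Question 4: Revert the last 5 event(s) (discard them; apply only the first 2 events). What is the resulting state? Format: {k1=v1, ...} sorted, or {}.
Keep first 2 events (discard last 5):
  after event 1 (t=10: INC p by 5): {p=5}
  after event 2 (t=17: DEC p by 13): {p=-8}

Answer: {p=-8}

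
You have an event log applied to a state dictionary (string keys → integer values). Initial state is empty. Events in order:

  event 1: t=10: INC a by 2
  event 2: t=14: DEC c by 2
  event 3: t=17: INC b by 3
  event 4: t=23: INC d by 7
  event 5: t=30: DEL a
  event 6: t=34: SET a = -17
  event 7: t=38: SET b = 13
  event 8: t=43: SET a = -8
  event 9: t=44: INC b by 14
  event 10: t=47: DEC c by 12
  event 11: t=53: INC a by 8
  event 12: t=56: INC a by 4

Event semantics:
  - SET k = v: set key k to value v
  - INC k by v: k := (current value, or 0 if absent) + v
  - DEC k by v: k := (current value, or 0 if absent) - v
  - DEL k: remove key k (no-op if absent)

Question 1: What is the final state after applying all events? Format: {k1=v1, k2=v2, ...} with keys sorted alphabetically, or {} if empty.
  after event 1 (t=10: INC a by 2): {a=2}
  after event 2 (t=14: DEC c by 2): {a=2, c=-2}
  after event 3 (t=17: INC b by 3): {a=2, b=3, c=-2}
  after event 4 (t=23: INC d by 7): {a=2, b=3, c=-2, d=7}
  after event 5 (t=30: DEL a): {b=3, c=-2, d=7}
  after event 6 (t=34: SET a = -17): {a=-17, b=3, c=-2, d=7}
  after event 7 (t=38: SET b = 13): {a=-17, b=13, c=-2, d=7}
  after event 8 (t=43: SET a = -8): {a=-8, b=13, c=-2, d=7}
  after event 9 (t=44: INC b by 14): {a=-8, b=27, c=-2, d=7}
  after event 10 (t=47: DEC c by 12): {a=-8, b=27, c=-14, d=7}
  after event 11 (t=53: INC a by 8): {a=0, b=27, c=-14, d=7}
  after event 12 (t=56: INC a by 4): {a=4, b=27, c=-14, d=7}

Answer: {a=4, b=27, c=-14, d=7}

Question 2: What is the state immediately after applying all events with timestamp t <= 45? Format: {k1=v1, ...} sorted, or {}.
Apply events with t <= 45 (9 events):
  after event 1 (t=10: INC a by 2): {a=2}
  after event 2 (t=14: DEC c by 2): {a=2, c=-2}
  after event 3 (t=17: INC b by 3): {a=2, b=3, c=-2}
  after event 4 (t=23: INC d by 7): {a=2, b=3, c=-2, d=7}
  after event 5 (t=30: DEL a): {b=3, c=-2, d=7}
  after event 6 (t=34: SET a = -17): {a=-17, b=3, c=-2, d=7}
  after event 7 (t=38: SET b = 13): {a=-17, b=13, c=-2, d=7}
  after event 8 (t=43: SET a = -8): {a=-8, b=13, c=-2, d=7}
  after event 9 (t=44: INC b by 14): {a=-8, b=27, c=-2, d=7}

Answer: {a=-8, b=27, c=-2, d=7}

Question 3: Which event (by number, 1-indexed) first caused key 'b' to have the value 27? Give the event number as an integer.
Looking for first event where b becomes 27:
  event 3: b = 3
  event 4: b = 3
  event 5: b = 3
  event 6: b = 3
  event 7: b = 13
  event 8: b = 13
  event 9: b 13 -> 27  <-- first match

Answer: 9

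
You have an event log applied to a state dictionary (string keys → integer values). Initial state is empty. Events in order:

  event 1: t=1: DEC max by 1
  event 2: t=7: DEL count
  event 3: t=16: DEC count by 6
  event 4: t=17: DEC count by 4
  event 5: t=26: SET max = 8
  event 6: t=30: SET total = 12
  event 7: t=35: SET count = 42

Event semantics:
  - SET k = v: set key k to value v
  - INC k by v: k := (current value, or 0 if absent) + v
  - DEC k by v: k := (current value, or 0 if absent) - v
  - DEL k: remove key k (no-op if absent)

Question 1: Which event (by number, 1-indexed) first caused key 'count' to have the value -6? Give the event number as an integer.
Looking for first event where count becomes -6:
  event 3: count (absent) -> -6  <-- first match

Answer: 3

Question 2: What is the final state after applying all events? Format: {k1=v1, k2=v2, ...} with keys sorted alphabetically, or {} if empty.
  after event 1 (t=1: DEC max by 1): {max=-1}
  after event 2 (t=7: DEL count): {max=-1}
  after event 3 (t=16: DEC count by 6): {count=-6, max=-1}
  after event 4 (t=17: DEC count by 4): {count=-10, max=-1}
  after event 5 (t=26: SET max = 8): {count=-10, max=8}
  after event 6 (t=30: SET total = 12): {count=-10, max=8, total=12}
  after event 7 (t=35: SET count = 42): {count=42, max=8, total=12}

Answer: {count=42, max=8, total=12}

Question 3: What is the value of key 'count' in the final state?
Track key 'count' through all 7 events:
  event 1 (t=1: DEC max by 1): count unchanged
  event 2 (t=7: DEL count): count (absent) -> (absent)
  event 3 (t=16: DEC count by 6): count (absent) -> -6
  event 4 (t=17: DEC count by 4): count -6 -> -10
  event 5 (t=26: SET max = 8): count unchanged
  event 6 (t=30: SET total = 12): count unchanged
  event 7 (t=35: SET count = 42): count -10 -> 42
Final: count = 42

Answer: 42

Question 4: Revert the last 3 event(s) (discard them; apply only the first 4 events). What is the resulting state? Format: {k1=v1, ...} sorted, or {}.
Answer: {count=-10, max=-1}

Derivation:
Keep first 4 events (discard last 3):
  after event 1 (t=1: DEC max by 1): {max=-1}
  after event 2 (t=7: DEL count): {max=-1}
  after event 3 (t=16: DEC count by 6): {count=-6, max=-1}
  after event 4 (t=17: DEC count by 4): {count=-10, max=-1}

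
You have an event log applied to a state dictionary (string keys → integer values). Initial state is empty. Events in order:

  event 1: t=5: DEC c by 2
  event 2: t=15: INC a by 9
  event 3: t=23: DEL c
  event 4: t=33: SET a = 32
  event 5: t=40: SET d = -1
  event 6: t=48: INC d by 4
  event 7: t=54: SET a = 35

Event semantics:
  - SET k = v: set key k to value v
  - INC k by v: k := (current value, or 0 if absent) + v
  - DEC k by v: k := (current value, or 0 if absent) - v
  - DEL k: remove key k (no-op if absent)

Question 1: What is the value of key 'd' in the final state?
Answer: 3

Derivation:
Track key 'd' through all 7 events:
  event 1 (t=5: DEC c by 2): d unchanged
  event 2 (t=15: INC a by 9): d unchanged
  event 3 (t=23: DEL c): d unchanged
  event 4 (t=33: SET a = 32): d unchanged
  event 5 (t=40: SET d = -1): d (absent) -> -1
  event 6 (t=48: INC d by 4): d -1 -> 3
  event 7 (t=54: SET a = 35): d unchanged
Final: d = 3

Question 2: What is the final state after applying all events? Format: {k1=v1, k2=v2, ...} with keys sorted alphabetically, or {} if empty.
Answer: {a=35, d=3}

Derivation:
  after event 1 (t=5: DEC c by 2): {c=-2}
  after event 2 (t=15: INC a by 9): {a=9, c=-2}
  after event 3 (t=23: DEL c): {a=9}
  after event 4 (t=33: SET a = 32): {a=32}
  after event 5 (t=40: SET d = -1): {a=32, d=-1}
  after event 6 (t=48: INC d by 4): {a=32, d=3}
  after event 7 (t=54: SET a = 35): {a=35, d=3}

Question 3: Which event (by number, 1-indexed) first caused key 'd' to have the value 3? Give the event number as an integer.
Looking for first event where d becomes 3:
  event 5: d = -1
  event 6: d -1 -> 3  <-- first match

Answer: 6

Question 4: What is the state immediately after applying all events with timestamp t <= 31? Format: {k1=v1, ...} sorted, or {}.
Apply events with t <= 31 (3 events):
  after event 1 (t=5: DEC c by 2): {c=-2}
  after event 2 (t=15: INC a by 9): {a=9, c=-2}
  after event 3 (t=23: DEL c): {a=9}

Answer: {a=9}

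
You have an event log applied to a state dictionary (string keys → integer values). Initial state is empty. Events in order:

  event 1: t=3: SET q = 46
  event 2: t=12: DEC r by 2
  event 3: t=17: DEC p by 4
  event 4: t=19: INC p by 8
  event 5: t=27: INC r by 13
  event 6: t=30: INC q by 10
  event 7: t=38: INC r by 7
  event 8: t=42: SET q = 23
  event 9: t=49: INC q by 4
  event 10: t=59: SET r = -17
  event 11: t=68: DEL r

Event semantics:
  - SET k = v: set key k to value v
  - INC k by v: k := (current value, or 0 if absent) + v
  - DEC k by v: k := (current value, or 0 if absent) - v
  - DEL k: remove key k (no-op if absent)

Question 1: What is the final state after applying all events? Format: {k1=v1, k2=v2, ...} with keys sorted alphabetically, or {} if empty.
  after event 1 (t=3: SET q = 46): {q=46}
  after event 2 (t=12: DEC r by 2): {q=46, r=-2}
  after event 3 (t=17: DEC p by 4): {p=-4, q=46, r=-2}
  after event 4 (t=19: INC p by 8): {p=4, q=46, r=-2}
  after event 5 (t=27: INC r by 13): {p=4, q=46, r=11}
  after event 6 (t=30: INC q by 10): {p=4, q=56, r=11}
  after event 7 (t=38: INC r by 7): {p=4, q=56, r=18}
  after event 8 (t=42: SET q = 23): {p=4, q=23, r=18}
  after event 9 (t=49: INC q by 4): {p=4, q=27, r=18}
  after event 10 (t=59: SET r = -17): {p=4, q=27, r=-17}
  after event 11 (t=68: DEL r): {p=4, q=27}

Answer: {p=4, q=27}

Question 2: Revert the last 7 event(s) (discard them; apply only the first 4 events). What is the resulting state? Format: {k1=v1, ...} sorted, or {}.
Keep first 4 events (discard last 7):
  after event 1 (t=3: SET q = 46): {q=46}
  after event 2 (t=12: DEC r by 2): {q=46, r=-2}
  after event 3 (t=17: DEC p by 4): {p=-4, q=46, r=-2}
  after event 4 (t=19: INC p by 8): {p=4, q=46, r=-2}

Answer: {p=4, q=46, r=-2}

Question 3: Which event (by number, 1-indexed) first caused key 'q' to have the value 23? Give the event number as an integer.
Answer: 8

Derivation:
Looking for first event where q becomes 23:
  event 1: q = 46
  event 2: q = 46
  event 3: q = 46
  event 4: q = 46
  event 5: q = 46
  event 6: q = 56
  event 7: q = 56
  event 8: q 56 -> 23  <-- first match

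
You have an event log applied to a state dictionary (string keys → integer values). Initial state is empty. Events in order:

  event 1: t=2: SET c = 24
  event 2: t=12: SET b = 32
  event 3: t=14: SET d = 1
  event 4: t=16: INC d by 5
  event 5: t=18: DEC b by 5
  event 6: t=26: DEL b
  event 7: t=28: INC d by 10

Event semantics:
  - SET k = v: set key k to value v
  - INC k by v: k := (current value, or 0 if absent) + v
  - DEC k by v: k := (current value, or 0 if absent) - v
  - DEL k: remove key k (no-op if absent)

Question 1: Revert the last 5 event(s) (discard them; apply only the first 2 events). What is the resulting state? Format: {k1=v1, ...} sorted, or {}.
Keep first 2 events (discard last 5):
  after event 1 (t=2: SET c = 24): {c=24}
  after event 2 (t=12: SET b = 32): {b=32, c=24}

Answer: {b=32, c=24}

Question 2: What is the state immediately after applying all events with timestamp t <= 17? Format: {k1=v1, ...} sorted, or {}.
Apply events with t <= 17 (4 events):
  after event 1 (t=2: SET c = 24): {c=24}
  after event 2 (t=12: SET b = 32): {b=32, c=24}
  after event 3 (t=14: SET d = 1): {b=32, c=24, d=1}
  after event 4 (t=16: INC d by 5): {b=32, c=24, d=6}

Answer: {b=32, c=24, d=6}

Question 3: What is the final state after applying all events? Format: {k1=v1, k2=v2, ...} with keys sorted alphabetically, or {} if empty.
  after event 1 (t=2: SET c = 24): {c=24}
  after event 2 (t=12: SET b = 32): {b=32, c=24}
  after event 3 (t=14: SET d = 1): {b=32, c=24, d=1}
  after event 4 (t=16: INC d by 5): {b=32, c=24, d=6}
  after event 5 (t=18: DEC b by 5): {b=27, c=24, d=6}
  after event 6 (t=26: DEL b): {c=24, d=6}
  after event 7 (t=28: INC d by 10): {c=24, d=16}

Answer: {c=24, d=16}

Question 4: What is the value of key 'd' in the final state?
Track key 'd' through all 7 events:
  event 1 (t=2: SET c = 24): d unchanged
  event 2 (t=12: SET b = 32): d unchanged
  event 3 (t=14: SET d = 1): d (absent) -> 1
  event 4 (t=16: INC d by 5): d 1 -> 6
  event 5 (t=18: DEC b by 5): d unchanged
  event 6 (t=26: DEL b): d unchanged
  event 7 (t=28: INC d by 10): d 6 -> 16
Final: d = 16

Answer: 16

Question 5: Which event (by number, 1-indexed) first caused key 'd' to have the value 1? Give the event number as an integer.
Looking for first event where d becomes 1:
  event 3: d (absent) -> 1  <-- first match

Answer: 3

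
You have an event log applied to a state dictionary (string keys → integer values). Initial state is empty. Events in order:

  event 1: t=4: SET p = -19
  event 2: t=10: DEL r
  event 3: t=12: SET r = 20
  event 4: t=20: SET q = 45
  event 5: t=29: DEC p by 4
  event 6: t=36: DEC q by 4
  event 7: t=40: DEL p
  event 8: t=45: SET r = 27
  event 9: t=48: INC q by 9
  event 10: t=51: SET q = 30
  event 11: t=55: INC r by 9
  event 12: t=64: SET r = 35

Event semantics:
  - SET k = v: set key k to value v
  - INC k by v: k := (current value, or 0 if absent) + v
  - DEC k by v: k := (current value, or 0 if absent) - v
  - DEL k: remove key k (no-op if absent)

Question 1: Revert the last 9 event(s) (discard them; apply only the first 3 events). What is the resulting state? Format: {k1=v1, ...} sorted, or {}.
Answer: {p=-19, r=20}

Derivation:
Keep first 3 events (discard last 9):
  after event 1 (t=4: SET p = -19): {p=-19}
  after event 2 (t=10: DEL r): {p=-19}
  after event 3 (t=12: SET r = 20): {p=-19, r=20}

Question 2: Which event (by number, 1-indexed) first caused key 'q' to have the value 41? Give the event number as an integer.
Answer: 6

Derivation:
Looking for first event where q becomes 41:
  event 4: q = 45
  event 5: q = 45
  event 6: q 45 -> 41  <-- first match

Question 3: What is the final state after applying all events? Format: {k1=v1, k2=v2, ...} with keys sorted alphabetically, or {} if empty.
Answer: {q=30, r=35}

Derivation:
  after event 1 (t=4: SET p = -19): {p=-19}
  after event 2 (t=10: DEL r): {p=-19}
  after event 3 (t=12: SET r = 20): {p=-19, r=20}
  after event 4 (t=20: SET q = 45): {p=-19, q=45, r=20}
  after event 5 (t=29: DEC p by 4): {p=-23, q=45, r=20}
  after event 6 (t=36: DEC q by 4): {p=-23, q=41, r=20}
  after event 7 (t=40: DEL p): {q=41, r=20}
  after event 8 (t=45: SET r = 27): {q=41, r=27}
  after event 9 (t=48: INC q by 9): {q=50, r=27}
  after event 10 (t=51: SET q = 30): {q=30, r=27}
  after event 11 (t=55: INC r by 9): {q=30, r=36}
  after event 12 (t=64: SET r = 35): {q=30, r=35}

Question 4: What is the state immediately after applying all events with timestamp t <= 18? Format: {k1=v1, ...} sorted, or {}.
Answer: {p=-19, r=20}

Derivation:
Apply events with t <= 18 (3 events):
  after event 1 (t=4: SET p = -19): {p=-19}
  after event 2 (t=10: DEL r): {p=-19}
  after event 3 (t=12: SET r = 20): {p=-19, r=20}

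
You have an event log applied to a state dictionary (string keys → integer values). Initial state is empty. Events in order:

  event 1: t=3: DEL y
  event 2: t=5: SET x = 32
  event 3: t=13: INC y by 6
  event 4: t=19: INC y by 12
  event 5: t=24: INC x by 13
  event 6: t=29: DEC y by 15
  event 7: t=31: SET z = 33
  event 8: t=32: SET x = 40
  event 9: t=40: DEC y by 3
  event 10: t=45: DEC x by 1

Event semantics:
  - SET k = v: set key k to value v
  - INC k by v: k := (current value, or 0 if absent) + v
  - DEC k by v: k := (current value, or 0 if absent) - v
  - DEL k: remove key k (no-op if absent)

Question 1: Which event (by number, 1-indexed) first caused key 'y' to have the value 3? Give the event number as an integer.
Answer: 6

Derivation:
Looking for first event where y becomes 3:
  event 3: y = 6
  event 4: y = 18
  event 5: y = 18
  event 6: y 18 -> 3  <-- first match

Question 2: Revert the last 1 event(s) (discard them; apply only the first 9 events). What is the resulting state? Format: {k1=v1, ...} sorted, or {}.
Keep first 9 events (discard last 1):
  after event 1 (t=3: DEL y): {}
  after event 2 (t=5: SET x = 32): {x=32}
  after event 3 (t=13: INC y by 6): {x=32, y=6}
  after event 4 (t=19: INC y by 12): {x=32, y=18}
  after event 5 (t=24: INC x by 13): {x=45, y=18}
  after event 6 (t=29: DEC y by 15): {x=45, y=3}
  after event 7 (t=31: SET z = 33): {x=45, y=3, z=33}
  after event 8 (t=32: SET x = 40): {x=40, y=3, z=33}
  after event 9 (t=40: DEC y by 3): {x=40, y=0, z=33}

Answer: {x=40, y=0, z=33}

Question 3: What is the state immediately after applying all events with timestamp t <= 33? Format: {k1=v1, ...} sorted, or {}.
Apply events with t <= 33 (8 events):
  after event 1 (t=3: DEL y): {}
  after event 2 (t=5: SET x = 32): {x=32}
  after event 3 (t=13: INC y by 6): {x=32, y=6}
  after event 4 (t=19: INC y by 12): {x=32, y=18}
  after event 5 (t=24: INC x by 13): {x=45, y=18}
  after event 6 (t=29: DEC y by 15): {x=45, y=3}
  after event 7 (t=31: SET z = 33): {x=45, y=3, z=33}
  after event 8 (t=32: SET x = 40): {x=40, y=3, z=33}

Answer: {x=40, y=3, z=33}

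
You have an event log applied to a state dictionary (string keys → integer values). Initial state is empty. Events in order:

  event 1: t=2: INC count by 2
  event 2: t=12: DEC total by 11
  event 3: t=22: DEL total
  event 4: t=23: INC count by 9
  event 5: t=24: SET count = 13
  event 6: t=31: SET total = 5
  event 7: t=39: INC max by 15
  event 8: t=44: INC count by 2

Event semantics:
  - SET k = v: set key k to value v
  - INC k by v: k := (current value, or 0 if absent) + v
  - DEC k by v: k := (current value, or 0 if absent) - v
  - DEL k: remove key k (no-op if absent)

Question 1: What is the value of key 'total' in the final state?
Answer: 5

Derivation:
Track key 'total' through all 8 events:
  event 1 (t=2: INC count by 2): total unchanged
  event 2 (t=12: DEC total by 11): total (absent) -> -11
  event 3 (t=22: DEL total): total -11 -> (absent)
  event 4 (t=23: INC count by 9): total unchanged
  event 5 (t=24: SET count = 13): total unchanged
  event 6 (t=31: SET total = 5): total (absent) -> 5
  event 7 (t=39: INC max by 15): total unchanged
  event 8 (t=44: INC count by 2): total unchanged
Final: total = 5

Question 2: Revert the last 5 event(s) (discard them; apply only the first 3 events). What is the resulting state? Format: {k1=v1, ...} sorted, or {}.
Answer: {count=2}

Derivation:
Keep first 3 events (discard last 5):
  after event 1 (t=2: INC count by 2): {count=2}
  after event 2 (t=12: DEC total by 11): {count=2, total=-11}
  after event 3 (t=22: DEL total): {count=2}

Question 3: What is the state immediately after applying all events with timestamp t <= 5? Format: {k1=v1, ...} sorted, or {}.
Apply events with t <= 5 (1 events):
  after event 1 (t=2: INC count by 2): {count=2}

Answer: {count=2}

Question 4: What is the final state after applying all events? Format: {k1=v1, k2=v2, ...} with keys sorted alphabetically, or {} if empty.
Answer: {count=15, max=15, total=5}

Derivation:
  after event 1 (t=2: INC count by 2): {count=2}
  after event 2 (t=12: DEC total by 11): {count=2, total=-11}
  after event 3 (t=22: DEL total): {count=2}
  after event 4 (t=23: INC count by 9): {count=11}
  after event 5 (t=24: SET count = 13): {count=13}
  after event 6 (t=31: SET total = 5): {count=13, total=5}
  after event 7 (t=39: INC max by 15): {count=13, max=15, total=5}
  after event 8 (t=44: INC count by 2): {count=15, max=15, total=5}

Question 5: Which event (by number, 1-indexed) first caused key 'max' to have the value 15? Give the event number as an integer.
Answer: 7

Derivation:
Looking for first event where max becomes 15:
  event 7: max (absent) -> 15  <-- first match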